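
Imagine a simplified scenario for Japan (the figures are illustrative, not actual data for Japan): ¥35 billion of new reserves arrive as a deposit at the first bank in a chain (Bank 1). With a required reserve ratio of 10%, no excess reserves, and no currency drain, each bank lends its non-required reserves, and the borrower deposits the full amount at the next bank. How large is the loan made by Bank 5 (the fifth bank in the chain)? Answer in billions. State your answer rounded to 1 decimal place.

¥20.7 billion

Each bank lends a fraction (1 − rr) = 0.9000 of the deposit it receives, so Bank 5 receives 35·0.9000^4 and lends 35·0.9000^5 ≈ 20.6672 billion.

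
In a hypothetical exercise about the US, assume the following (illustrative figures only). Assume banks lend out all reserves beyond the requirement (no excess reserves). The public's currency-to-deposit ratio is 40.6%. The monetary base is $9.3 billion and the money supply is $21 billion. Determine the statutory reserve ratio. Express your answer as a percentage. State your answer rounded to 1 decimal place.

21.7%

Using m = M/MB = 21/9.3 ≈ 2.258065. Since m = (1 + c)/(c + rr + e), the denominator satisfies c + rr + e = (1 + c)/m = (1 + 0.406) / 2.258065 ≈ 0.622657.
With c = 0.406 and e = 0, the statutory reserve ratio is 0.622657 − 0.406 − 0 = 0.216657.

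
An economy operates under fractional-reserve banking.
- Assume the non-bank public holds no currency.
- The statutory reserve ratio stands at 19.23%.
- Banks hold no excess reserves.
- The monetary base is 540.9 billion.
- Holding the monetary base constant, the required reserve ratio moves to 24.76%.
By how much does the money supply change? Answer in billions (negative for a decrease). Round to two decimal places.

-628.22 billion

Initially m₁ = 1 / (0.1923) ≈ 5.200208, so M₁ = 5.200208 × 540.9 ≈ 2812.7925 billion.
After the change m₂ = 1 / (0.2476) ≈ 4.038772, so M₂ = 4.038772 × 540.9 ≈ 2184.5718 billion.
ΔM = M₂ − M₁ = 2184.5718 − 2812.7925 = -628.2207 billion.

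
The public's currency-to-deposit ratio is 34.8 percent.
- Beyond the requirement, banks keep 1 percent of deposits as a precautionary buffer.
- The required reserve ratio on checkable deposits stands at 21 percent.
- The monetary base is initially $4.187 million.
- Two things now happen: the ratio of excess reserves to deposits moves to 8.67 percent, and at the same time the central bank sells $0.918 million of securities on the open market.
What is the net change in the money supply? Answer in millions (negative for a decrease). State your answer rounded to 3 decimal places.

Before: m₁ = (1 + 0.348) / (0.21 + 0.01 + 0.348) ≈ 2.37324, MB₁ = 4.187, so M₁ = 2.37324 × 4.187 ≈ 9.9368 million.
After: m₂ = (1 + 0.348) / (0.21 + 0.0867 + 0.348) ≈ 2.09089, MB₂ = 4.187 − 0.918 = 3.269, so M₂ = 2.09089 × 3.269 ≈ 6.8351 million.
ΔM = M₂ − M₁ = 6.8351 − 9.9368 = -3.1017 million.

-3.102 million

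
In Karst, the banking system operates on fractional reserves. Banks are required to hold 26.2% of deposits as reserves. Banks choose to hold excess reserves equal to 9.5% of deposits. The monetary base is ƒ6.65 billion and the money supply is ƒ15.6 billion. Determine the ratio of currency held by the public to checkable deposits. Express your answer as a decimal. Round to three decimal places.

0.121

Using m = M/MB = 15.6/6.65 ≈ 2.345865. From m = (1 + c)/(c + rr + e), rearranging gives 1 + c = m·(c + rr + e), so c·(1 − m) = m·(rr + e) − 1.
Hence c = [m·(rr + e) − 1]/(1 − m) = [2.345865 × (0.262 + 0.095) − 1] / (1 − 2.345865) ≈ 0.120760.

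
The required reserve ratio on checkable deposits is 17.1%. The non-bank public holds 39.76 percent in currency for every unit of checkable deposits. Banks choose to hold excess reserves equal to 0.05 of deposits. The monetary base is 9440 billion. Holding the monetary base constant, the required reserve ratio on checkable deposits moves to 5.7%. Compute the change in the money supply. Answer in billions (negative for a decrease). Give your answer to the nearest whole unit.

4818 billion

Initially m₁ = (1 + 0.3976) / (0.171 + 0.05 + 0.3976) ≈ 2.25930, so M₁ = 2.25930 × 9440 = 21327.792 billion.
After the change m₂ = (1 + 0.3976) / (0.057 + 0.05 + 0.3976) ≈ 2.76972, so M₂ = 2.76972 × 9440 = 26146.1568 billion.
ΔM = M₂ − M₁ = 26146.1568 − 21327.792 = 4818.3648 billion.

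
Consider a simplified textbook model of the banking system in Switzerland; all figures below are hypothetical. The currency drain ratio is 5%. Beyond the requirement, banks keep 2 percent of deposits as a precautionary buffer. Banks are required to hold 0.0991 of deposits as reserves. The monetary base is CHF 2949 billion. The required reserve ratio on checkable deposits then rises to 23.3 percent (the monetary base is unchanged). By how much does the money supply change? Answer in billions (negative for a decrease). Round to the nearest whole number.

Initially m₁ = (1 + 0.05) / (0.0991 + 0.02 + 0.05) ≈ 6.20934, so M₁ = 6.20934 × 2949 ≈ 18311.3437 billion.
After the change m₂ = (1 + 0.05) / (0.233 + 0.02 + 0.05) ≈ 3.46535, so M₂ = 3.46535 × 2949 ≈ 10219.3171 billion.
ΔM = M₂ − M₁ = 10219.3171 − 18311.3437 = -8092.0266 billion.

-8092 billion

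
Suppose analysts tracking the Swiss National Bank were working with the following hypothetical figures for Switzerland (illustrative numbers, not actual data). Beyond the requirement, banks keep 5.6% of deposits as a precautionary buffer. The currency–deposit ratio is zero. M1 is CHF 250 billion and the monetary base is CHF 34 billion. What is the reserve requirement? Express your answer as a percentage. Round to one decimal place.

Using m = M/MB = 250/34 ≈ 7.352941. Since m = (1 + c)/(c + rr + e), the denominator satisfies c + rr + e = (1 + c)/m = (1 + 0) / 7.352941 ≈ 0.136000.
With c = 0 and e = 0.056, the reserve requirement is 0.136000 − 0 − 0.056 = 0.08.

8.0%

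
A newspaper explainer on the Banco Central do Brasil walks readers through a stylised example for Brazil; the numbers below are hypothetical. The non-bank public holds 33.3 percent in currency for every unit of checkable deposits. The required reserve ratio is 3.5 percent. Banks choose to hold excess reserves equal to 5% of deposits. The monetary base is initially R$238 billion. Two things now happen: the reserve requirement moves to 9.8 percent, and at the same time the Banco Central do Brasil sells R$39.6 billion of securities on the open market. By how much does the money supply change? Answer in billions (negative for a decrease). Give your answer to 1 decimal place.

Before: m₁ = (1 + 0.333) / (0.035 + 0.05 + 0.333) ≈ 3.18900, MB₁ = 238, so M₁ = 3.18900 × 238 = 758.982 billion.
After: m₂ = (1 + 0.333) / (0.098 + 0.05 + 0.333) ≈ 2.77131, MB₂ = 238 − 39.6 = 198.4, so M₂ = 2.77131 × 198.4 ≈ 549.8279 billion.
ΔM = M₂ − M₁ = 549.8279 − 758.982 = -209.1541 billion.

-209.2 billion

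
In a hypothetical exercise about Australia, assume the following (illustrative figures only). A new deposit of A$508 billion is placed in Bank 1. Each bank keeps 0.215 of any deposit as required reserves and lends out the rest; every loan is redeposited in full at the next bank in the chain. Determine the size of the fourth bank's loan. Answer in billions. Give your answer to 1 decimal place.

A$192.9 billion

Each bank lends a fraction (1 − rr) = 0.7850 of the deposit it receives, so Bank 4 receives 508·0.7850^3 and lends 508·0.7850^4 ≈ 192.9045 billion.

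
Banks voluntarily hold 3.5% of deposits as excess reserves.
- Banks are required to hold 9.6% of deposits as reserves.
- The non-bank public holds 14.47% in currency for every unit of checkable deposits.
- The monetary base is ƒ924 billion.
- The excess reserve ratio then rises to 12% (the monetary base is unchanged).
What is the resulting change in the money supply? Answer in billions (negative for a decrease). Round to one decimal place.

Initially m₁ = (1 + 0.1447) / (0.096 + 0.035 + 0.1447) ≈ 4.15198, so M₁ = 4.15198 × 924 ≈ 3836.4295 billion.
After the change m₂ = (1 + 0.1447) / (0.096 + 0.12 + 0.1447) ≈ 3.17355, so M₂ = 3.17355 × 924 = 2932.3602 billion.
ΔM = M₂ − M₁ = 2932.3602 − 3836.4295 = -904.0693 billion.

-904.1 billion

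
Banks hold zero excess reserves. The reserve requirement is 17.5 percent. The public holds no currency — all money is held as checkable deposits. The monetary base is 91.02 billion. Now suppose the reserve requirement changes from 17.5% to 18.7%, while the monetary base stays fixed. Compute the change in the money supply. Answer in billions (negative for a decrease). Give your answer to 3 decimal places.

Initially m₁ = 1 / (0.175) ≈ 5.714286, so M₁ = 5.714286 × 91.02 ≈ 520.1143 billion.
After the change m₂ = 1 / (0.187) ≈ 5.347594, so M₂ = 5.347594 × 91.02 ≈ 486.738 billion.
ΔM = M₂ − M₁ = 486.738 − 520.1143 = -33.3763 billion.

-33.376 billion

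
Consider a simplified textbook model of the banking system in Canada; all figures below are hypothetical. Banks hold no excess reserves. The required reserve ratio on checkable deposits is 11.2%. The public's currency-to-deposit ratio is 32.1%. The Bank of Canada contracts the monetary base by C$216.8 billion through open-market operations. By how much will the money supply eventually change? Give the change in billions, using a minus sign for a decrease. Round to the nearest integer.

The money multiplier is m = (1 + c) / (rr + c) = (1 + 0.321) / (0.112 + 0.321) ≈ 3.0508.
The sale removes 216.8 billion of base, so ΔM = m × ΔMB = 3.0508 × (−216.8) ≈ -661.4134 billion.

-661 billion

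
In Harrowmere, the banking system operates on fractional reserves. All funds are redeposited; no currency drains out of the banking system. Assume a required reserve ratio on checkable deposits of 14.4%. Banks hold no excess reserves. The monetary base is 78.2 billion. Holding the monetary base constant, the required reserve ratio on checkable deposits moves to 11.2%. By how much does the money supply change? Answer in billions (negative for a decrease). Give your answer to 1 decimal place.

155.2 billion

Initially m₁ = 1 / (0.144) ≈ 6.9444, so M₁ = 6.9444 × 78.2 ≈ 543.0521 billion.
After the change m₂ = 1 / (0.112) ≈ 8.9286, so M₂ = 8.9286 × 78.2 ≈ 698.2165 billion.
ΔM = M₂ − M₁ = 698.2165 − 543.0521 = 155.1644 billion.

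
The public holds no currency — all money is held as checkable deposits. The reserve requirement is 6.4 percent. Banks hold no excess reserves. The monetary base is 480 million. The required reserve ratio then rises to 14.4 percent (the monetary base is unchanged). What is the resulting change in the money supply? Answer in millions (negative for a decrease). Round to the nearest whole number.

-4167 million

Initially m₁ = 1 / (0.064) = 15.6250, so M₁ = 15.6250 × 480 = 7500 million.
After the change m₂ = 1 / (0.144) ≈ 6.9444, so M₂ = 6.9444 × 480 = 3333.312 million.
ΔM = M₂ − M₁ = 3333.312 − 7500 = -4166.688 million.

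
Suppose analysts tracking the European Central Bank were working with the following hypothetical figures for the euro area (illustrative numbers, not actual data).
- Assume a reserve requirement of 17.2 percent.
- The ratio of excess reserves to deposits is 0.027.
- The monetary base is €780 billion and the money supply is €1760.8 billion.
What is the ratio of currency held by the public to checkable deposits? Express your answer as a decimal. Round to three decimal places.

Using m = M/MB = 1760.8/780 ≈ 2.257436. From m = (1 + c)/(c + rr + e), rearranging gives 1 + c = m·(c + rr + e), so c·(1 − m) = m·(rr + e) − 1.
Hence c = [m·(rr + e) − 1]/(1 − m) = [2.257436 × (0.172 + 0.027) − 1] / (1 − 2.257436) ≈ 0.438011.

0.438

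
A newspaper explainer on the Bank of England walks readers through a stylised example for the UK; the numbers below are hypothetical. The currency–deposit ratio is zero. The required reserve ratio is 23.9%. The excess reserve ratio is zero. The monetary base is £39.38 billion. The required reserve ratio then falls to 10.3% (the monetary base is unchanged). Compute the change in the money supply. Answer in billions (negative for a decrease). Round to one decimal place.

£217.6 billion

Initially m₁ = 1 / (0.239) ≈ 4.1841, so M₁ = 4.1841 × 39.38 ≈ 164.7699 billion.
After the change m₂ = 1 / (0.103) ≈ 9.7087, so M₂ = 9.7087 × 39.38 ≈ 382.3286 billion.
ΔM = M₂ − M₁ = 382.3286 − 164.7699 = 217.5587 billion.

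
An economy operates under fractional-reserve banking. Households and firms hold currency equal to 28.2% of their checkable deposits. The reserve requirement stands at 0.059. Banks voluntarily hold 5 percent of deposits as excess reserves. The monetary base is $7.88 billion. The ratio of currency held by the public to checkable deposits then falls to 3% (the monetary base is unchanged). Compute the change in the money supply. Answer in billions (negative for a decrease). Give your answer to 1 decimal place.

$32.6 billion

Initially m₁ = (1 + 0.282) / (0.059 + 0.05 + 0.282) ≈ 3.2788, so M₁ = 3.2788 × 7.88 ≈ 25.8369 billion.
After the change m₂ = (1 + 0.03) / (0.059 + 0.05 + 0.03) ≈ 7.4101, so M₂ = 7.4101 × 7.88 ≈ 58.3916 billion.
ΔM = M₂ − M₁ = 58.3916 − 25.8369 = 32.5547 billion.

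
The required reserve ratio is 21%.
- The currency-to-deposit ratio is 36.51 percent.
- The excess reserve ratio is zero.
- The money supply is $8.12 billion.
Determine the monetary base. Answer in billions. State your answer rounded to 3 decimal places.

The money multiplier is m = (1 + c) / (rr + c) = (1 + 0.3651) / (0.21 + 0.3651) ≈ 2.37367.
MB = M / m = 8.12 / 2.37367 ≈ 3.4209 billion.

$3.421 billion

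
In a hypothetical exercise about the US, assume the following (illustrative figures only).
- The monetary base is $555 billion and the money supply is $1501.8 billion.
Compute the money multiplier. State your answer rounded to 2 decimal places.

The money multiplier is m = M / MB = 1501.8 / 555 ≈ 2.70595.

2.71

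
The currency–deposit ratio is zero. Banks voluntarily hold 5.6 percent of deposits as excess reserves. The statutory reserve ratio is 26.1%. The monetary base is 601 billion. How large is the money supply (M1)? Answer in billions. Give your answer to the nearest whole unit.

1896 billion

The money multiplier is m = 1 / (rr + e) = 1 / (0.261 + 0.056) ≈ 3.1546.
So M = m × MB = 3.1546 × 601 = 1895.9146 billion.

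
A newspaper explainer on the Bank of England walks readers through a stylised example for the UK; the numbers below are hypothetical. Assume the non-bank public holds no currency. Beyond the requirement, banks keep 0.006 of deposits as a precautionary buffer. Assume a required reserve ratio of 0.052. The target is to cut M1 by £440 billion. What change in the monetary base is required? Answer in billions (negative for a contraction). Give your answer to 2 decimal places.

-25.52 billion

The money multiplier is m = 1 / (rr + e) = 1 / (0.052 + 0.006) ≈ 17.241379.
ΔMB = ΔM / m = (−440) / 17.241379 ≈ -25.52 billion.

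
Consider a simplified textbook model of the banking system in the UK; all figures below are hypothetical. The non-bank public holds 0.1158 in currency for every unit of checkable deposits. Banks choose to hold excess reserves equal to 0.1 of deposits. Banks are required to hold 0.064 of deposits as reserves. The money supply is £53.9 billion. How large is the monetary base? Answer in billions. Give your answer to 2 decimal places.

The money multiplier is m = (1 + c) / (rr + e + c) = (1 + 0.1158) / (0.064 + 0.1 + 0.1158) ≈ 3.98785.
MB = M / m = 53.9 / 3.98785 ≈ 13.5161 billion.

£13.52 billion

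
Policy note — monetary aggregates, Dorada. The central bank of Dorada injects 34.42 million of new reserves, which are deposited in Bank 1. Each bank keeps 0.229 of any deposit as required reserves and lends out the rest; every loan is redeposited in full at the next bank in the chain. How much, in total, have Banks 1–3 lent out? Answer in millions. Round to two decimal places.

Bank i lends (1 − rr)^i of the original deposit: Bank 1 lends 34.42·0.7710 ≈ 26.5378, Bank 2 lends 34.42·0.7710² ≈ 20.4607, and so on.
Summing a geometric series: total = 34.42·[0.7710·(1 − 0.7710^3) / (1 − 0.7710)] ≈ 62.7736 million.

62.77 million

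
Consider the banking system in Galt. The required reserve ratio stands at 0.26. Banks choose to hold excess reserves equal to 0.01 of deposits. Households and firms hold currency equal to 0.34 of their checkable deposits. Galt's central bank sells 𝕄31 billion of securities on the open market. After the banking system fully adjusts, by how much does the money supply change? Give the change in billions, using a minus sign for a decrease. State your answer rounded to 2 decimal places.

-68.10 billion

The money multiplier is m = (1 + c) / (rr + e + c) = (1 + 0.34) / (0.26 + 0.01 + 0.34) ≈ 2.19672.
The sale removes 31 billion of base, so ΔM = m × ΔMB = 2.19672 × (−31) ≈ -68.0983 billion.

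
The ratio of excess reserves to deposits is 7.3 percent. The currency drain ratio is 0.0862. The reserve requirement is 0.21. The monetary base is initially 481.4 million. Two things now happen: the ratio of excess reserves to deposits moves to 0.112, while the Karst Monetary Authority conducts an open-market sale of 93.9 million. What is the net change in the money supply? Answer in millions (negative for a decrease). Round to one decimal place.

-385.2 million

Before: m₁ = (1 + 0.0862) / (0.21 + 0.073 + 0.0862) ≈ 2.94204, MB₁ = 481.4, so M₁ = 2.94204 × 481.4 ≈ 1416.2981 million.
After: m₂ = (1 + 0.0862) / (0.21 + 0.112 + 0.0862) ≈ 2.66095, MB₂ = 481.4 − 93.9 = 387.5, so M₂ = 2.66095 × 387.5 ≈ 1031.1181 million.
ΔM = M₂ − M₁ = 1031.1181 − 1416.2981 = -385.18 million.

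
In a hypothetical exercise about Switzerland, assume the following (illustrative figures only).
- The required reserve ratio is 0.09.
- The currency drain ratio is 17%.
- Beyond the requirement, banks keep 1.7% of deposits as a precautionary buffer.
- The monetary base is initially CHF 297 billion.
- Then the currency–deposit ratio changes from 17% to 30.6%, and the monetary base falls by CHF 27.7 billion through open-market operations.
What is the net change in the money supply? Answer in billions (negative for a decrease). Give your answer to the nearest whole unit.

-403 billion

Before: m₁ = (1 + 0.17) / (0.09 + 0.017 + 0.17) ≈ 4.2238, MB₁ = 297, so M₁ = 4.2238 × 297 = 1254.4686 billion.
After: m₂ = (1 + 0.306) / (0.09 + 0.017 + 0.306) ≈ 3.1622, MB₂ = 297 − 27.7 = 269.3, so M₂ = 3.1622 × 269.3 ≈ 851.5805 billion.
ΔM = M₂ − M₁ = 851.5805 − 1254.4686 = -402.8881 billion.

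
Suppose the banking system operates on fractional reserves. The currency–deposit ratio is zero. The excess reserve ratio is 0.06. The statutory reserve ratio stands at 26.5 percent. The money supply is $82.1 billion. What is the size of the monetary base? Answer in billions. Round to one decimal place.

$26.7 billion

The money multiplier is m = 1 / (rr + e) = 1 / (0.265 + 0.06) ≈ 3.0769.
MB = M / m = 82.1 / 3.0769 ≈ 26.6827 billion.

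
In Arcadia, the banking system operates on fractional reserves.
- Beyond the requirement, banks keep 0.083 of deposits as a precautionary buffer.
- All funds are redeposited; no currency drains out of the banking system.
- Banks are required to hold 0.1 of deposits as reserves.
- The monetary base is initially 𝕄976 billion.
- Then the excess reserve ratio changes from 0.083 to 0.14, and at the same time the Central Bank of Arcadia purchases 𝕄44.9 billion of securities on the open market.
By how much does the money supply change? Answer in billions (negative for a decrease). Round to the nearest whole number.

Before: m₁ = 1 / (0.1 + 0.083) ≈ 5.46448, MB₁ = 976, so M₁ = 5.46448 × 976 ≈ 5333.3325 billion.
After: m₂ = 1 / (0.1 + 0.14) ≈ 4.16667, MB₂ = 976 + 44.9 = 1020.9, so M₂ = 4.16667 × 1020.9 ≈ 4253.7534 billion.
ΔM = M₂ − M₁ = 4253.7534 − 5333.3325 = -1079.5791 billion.

-1080 billion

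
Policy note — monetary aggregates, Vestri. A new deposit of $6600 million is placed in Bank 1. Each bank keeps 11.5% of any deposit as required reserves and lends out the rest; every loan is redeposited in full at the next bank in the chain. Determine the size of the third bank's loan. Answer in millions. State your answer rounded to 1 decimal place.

$4574.8 million

Each bank lends a fraction (1 − rr) = 0.8850 of the deposit it receives, so Bank 3 receives 6600·0.8850^2 and lends 6600·0.8850^3 ≈ 4574.8172 million.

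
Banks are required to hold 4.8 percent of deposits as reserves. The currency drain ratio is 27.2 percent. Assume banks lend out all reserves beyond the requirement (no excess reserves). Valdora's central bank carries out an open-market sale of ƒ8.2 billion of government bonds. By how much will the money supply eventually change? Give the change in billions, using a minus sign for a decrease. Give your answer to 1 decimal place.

-32.6 billion

The money multiplier is m = (1 + c) / (rr + c) = (1 + 0.272) / (0.048 + 0.272) = 3.9750.
The sale removes 8.2 billion of base, so ΔM = m × ΔMB = 3.9750 × (−8.2) = -32.595 billion.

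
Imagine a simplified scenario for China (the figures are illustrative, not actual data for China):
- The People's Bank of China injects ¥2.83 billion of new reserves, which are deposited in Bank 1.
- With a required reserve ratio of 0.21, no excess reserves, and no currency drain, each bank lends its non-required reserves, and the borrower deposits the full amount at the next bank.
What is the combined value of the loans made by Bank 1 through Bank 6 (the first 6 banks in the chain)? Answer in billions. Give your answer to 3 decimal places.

¥8.058 billion

Bank i lends (1 − rr)^i of the original deposit: Bank 1 lends 2.83·0.7900 = 2.2357, Bank 2 lends 2.83·0.7900² ≈ 1.7662, and so on.
Summing a geometric series: total = 2.83·[0.7900·(1 − 0.7900^6) / (1 − 0.7900)] ≈ 8.0582 billion.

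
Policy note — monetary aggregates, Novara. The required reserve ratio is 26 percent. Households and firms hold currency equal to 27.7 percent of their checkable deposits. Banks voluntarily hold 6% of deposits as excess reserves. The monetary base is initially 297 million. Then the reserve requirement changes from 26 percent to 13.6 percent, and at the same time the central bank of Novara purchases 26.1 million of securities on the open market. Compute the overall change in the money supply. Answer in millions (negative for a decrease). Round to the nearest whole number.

Before: m₁ = (1 + 0.277) / (0.26 + 0.06 + 0.277) ≈ 2.1390, MB₁ = 297, so M₁ = 2.1390 × 297 = 635.283 million.
After: m₂ = (1 + 0.277) / (0.136 + 0.06 + 0.277) ≈ 2.6998, MB₂ = 297 + 26.1 = 323.1, so M₂ = 2.6998 × 323.1 ≈ 872.3054 million.
ΔM = M₂ − M₁ = 872.3054 − 635.283 = 237.0224 million.

237 million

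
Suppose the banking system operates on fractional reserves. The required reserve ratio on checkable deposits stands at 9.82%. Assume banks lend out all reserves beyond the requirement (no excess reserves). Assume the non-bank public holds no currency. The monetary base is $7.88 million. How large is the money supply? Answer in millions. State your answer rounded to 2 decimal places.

$80.24 million

With no currency drain or excess reserves, the money multiplier is m = 1/rr = 1/0.0982 ≈ 10.1833.
Money supply M = m × MB = 10.1833 × 7.88 ≈ 80.2444 million.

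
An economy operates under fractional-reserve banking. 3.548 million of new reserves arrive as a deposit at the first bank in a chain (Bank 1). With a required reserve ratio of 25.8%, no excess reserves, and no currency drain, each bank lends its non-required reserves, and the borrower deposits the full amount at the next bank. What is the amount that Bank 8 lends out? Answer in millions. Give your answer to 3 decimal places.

Each bank lends a fraction (1 − rr) = 0.7420 of the deposit it receives, so Bank 8 receives 3.548·0.7420^7 and lends 3.548·0.7420^8 ≈ 0.3260 million.

0.326 million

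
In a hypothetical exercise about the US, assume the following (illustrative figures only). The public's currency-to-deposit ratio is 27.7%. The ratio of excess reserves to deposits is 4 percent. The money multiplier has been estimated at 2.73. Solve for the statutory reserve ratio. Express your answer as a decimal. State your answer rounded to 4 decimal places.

0.1508

Using m = 2.73. Since m = (1 + c)/(c + rr + e), the denominator satisfies c + rr + e = (1 + c)/m = (1 + 0.277) / 2.73 ≈ 0.467766.
With c = 0.277 and e = 0.04, the statutory reserve ratio is 0.467766 − 0.277 − 0.04 = 0.150766.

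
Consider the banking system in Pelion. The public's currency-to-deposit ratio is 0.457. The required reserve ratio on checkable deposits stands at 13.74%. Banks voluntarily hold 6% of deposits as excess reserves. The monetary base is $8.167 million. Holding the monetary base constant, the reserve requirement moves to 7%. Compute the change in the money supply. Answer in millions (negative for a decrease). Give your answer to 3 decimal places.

$2.088 million

Initially m₁ = (1 + 0.457) / (0.1374 + 0.06 + 0.457) ≈ 2.22647, so M₁ = 2.22647 × 8.167 ≈ 18.1836 million.
After the change m₂ = (1 + 0.457) / (0.07 + 0.06 + 0.457) ≈ 2.48211, so M₂ = 2.48211 × 8.167 ≈ 20.2714 million.
ΔM = M₂ − M₁ = 20.2714 − 18.1836 = 2.0878 million.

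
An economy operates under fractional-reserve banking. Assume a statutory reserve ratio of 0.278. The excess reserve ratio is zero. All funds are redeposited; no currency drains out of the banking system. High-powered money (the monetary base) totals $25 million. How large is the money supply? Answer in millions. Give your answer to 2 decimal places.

$89.93 million

With no currency drain or excess reserves, the money multiplier is m = 1/rr = 1/0.278 ≈ 3.59712.
Money supply M = m × MB = 3.59712 × 25 = 89.928 million.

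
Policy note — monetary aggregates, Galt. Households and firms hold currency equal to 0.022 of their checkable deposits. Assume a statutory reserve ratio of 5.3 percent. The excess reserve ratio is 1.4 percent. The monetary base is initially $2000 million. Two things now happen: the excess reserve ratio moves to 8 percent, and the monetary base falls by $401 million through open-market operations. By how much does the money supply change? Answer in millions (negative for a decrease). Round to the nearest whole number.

Before: m₁ = (1 + 0.022) / (0.053 + 0.014 + 0.022) ≈ 11.48315, MB₁ = 2000, so M₁ = 11.48315 × 2000 = 22966.3 million.
After: m₂ = (1 + 0.022) / (0.053 + 0.08 + 0.022) ≈ 6.59355, MB₂ = 2000 − 401 = 1599, so M₂ = 6.59355 × 1599 ≈ 10543.0864 million.
ΔM = M₂ − M₁ = 10543.0864 − 22966.3 = -12423.2136 million.

-12423 million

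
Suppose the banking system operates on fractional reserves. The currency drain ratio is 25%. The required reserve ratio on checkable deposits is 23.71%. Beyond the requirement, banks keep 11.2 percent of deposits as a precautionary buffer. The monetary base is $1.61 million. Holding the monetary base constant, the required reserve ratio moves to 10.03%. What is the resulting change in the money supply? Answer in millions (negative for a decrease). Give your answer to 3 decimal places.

Initially m₁ = (1 + 0.25) / (0.2371 + 0.112 + 0.25) ≈ 2.08646, so M₁ = 2.08646 × 1.61 ≈ 3.3592 million.
After the change m₂ = (1 + 0.25) / (0.1003 + 0.112 + 0.25) ≈ 2.70387, so M₂ = 2.70387 × 1.61 ≈ 4.3532 million.
ΔM = M₂ − M₁ = 4.3532 − 3.3592 = 0.994 million.

$0.994 million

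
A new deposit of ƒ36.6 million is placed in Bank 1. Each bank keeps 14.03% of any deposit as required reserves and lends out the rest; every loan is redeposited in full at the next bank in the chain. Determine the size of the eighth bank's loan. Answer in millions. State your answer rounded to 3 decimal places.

ƒ10.921 million

Each bank lends a fraction (1 − rr) = 0.8597 of the deposit it receives, so Bank 8 receives 36.6·0.8597^7 and lends 36.6·0.8597^8 ≈ 10.9209 million.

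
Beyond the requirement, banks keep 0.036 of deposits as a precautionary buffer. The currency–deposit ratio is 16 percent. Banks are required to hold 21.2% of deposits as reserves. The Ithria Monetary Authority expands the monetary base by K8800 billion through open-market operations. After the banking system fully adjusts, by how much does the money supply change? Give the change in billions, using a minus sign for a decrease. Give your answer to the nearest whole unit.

The money multiplier is m = (1 + c) / (rr + e + c) = (1 + 0.16) / (0.212 + 0.036 + 0.16) ≈ 2.84314.
The purchase adds 8800 billion of base, so ΔM = m × ΔMB = 2.84314 × (+8800) = 25019.632 billion.

K25020 billion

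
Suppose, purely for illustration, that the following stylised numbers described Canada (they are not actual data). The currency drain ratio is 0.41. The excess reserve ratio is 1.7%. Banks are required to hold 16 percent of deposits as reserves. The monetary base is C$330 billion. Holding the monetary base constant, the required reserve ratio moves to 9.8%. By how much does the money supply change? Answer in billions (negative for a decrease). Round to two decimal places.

C$93.61 billion

Initially m₁ = (1 + 0.41) / (0.16 + 0.017 + 0.41) ≈ 2.402044, so M₁ = 2.402044 × 330 ≈ 792.6745 billion.
After the change m₂ = (1 + 0.41) / (0.098 + 0.017 + 0.41) ≈ 2.685714, so M₂ = 2.685714 × 330 ≈ 886.2856 billion.
ΔM = M₂ − M₁ = 886.2856 − 792.6745 = 93.6111 billion.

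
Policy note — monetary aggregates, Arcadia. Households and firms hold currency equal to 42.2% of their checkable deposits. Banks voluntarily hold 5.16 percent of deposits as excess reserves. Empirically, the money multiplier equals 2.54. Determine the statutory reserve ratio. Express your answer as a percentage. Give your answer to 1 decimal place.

8.6%

Using m = 2.54. Since m = (1 + c)/(c + rr + e), the denominator satisfies c + rr + e = (1 + c)/m = (1 + 0.422) / 2.54 ≈ 0.559843.
With c = 0.422 and e = 0.0516, the statutory reserve ratio is 0.559843 − 0.422 − 0.0516 = 0.086243.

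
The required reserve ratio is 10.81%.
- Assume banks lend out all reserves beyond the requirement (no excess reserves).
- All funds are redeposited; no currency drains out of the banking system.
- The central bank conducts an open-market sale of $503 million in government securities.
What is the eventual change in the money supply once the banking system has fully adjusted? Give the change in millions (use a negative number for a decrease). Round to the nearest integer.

-4653 million

The simple money multiplier is m = 1/rr = 1/0.1081 ≈ 9.2507.
An open-market sale reduces the monetary base by 503 million, so ΔM = m × ΔMB = 9.2507 × (−503) = -4653.1021 million.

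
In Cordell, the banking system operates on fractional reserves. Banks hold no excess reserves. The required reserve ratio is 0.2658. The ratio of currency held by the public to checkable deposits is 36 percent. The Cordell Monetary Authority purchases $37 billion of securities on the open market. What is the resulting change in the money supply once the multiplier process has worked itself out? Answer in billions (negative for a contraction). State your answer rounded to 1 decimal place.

The money multiplier is m = (1 + c) / (rr + c) = (1 + 0.36) / (0.2658 + 0.36) ≈ 2.1732.
The purchase adds 37 billion of base, so ΔM = m × ΔMB = 2.1732 × (+37) = 80.4084 billion.

$80.4 billion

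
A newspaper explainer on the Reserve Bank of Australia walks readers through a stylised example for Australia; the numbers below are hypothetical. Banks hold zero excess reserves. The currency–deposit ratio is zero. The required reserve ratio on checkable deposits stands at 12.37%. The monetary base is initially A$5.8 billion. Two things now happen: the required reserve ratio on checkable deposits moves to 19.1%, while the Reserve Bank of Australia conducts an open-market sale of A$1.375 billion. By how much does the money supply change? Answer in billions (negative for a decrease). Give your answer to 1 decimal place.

-23.7 billion

Before: m₁ = 1 / (0.1237) ≈ 8.0841, MB₁ = 5.8, so M₁ = 8.0841 × 5.8 ≈ 46.8878 billion.
After: m₂ = 1 / (0.191) ≈ 5.2356, MB₂ = 5.8 − 1.375 = 4.425, so M₂ = 5.2356 × 4.425 ≈ 23.1675 billion.
ΔM = M₂ − M₁ = 23.1675 − 46.8878 = -23.7203 billion.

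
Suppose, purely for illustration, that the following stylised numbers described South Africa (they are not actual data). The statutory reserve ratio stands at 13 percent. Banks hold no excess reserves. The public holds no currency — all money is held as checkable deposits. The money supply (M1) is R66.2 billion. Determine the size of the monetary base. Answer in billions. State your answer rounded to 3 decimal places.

R8.606 billion

With no currency drain and no excess reserves, the money multiplier is m = 1/rr = 1/0.13 ≈ 7.692308.
The monetary base is MB = M / m = 66.2 / 7.692308 ≈ 8.606 billion.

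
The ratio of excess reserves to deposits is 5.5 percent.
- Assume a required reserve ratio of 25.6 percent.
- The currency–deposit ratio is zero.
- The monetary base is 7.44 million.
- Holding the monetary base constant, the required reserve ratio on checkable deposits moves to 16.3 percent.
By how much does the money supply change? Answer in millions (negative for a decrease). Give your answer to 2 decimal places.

10.21 million

Initially m₁ = 1 / (0.256 + 0.055) ≈ 3.2154, so M₁ = 3.2154 × 7.44 ≈ 23.9226 million.
After the change m₂ = 1 / (0.163 + 0.055) ≈ 4.5872, so M₂ = 4.5872 × 7.44 ≈ 34.1288 million.
ΔM = M₂ − M₁ = 34.1288 − 23.9226 = 10.2062 million.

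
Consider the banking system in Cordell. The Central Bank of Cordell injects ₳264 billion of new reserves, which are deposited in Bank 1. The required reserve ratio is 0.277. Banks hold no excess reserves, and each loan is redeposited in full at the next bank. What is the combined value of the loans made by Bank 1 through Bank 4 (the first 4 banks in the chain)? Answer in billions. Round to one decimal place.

Bank i lends (1 − rr)^i of the original deposit: Bank 1 lends 264·0.7230 = 190.8720, Bank 2 lends 264·0.7230² ≈ 138.0005, and so on.
Summing a geometric series: total = 264·[0.7230·(1 − 0.7230^4) / (1 − 0.7230)] ≈ 500.7836 billion.

₳500.8 billion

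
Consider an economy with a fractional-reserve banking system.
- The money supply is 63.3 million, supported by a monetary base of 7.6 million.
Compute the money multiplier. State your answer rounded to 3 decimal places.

8.329

The money multiplier is m = M / MB = 63.3 / 7.6 ≈ 8.32895.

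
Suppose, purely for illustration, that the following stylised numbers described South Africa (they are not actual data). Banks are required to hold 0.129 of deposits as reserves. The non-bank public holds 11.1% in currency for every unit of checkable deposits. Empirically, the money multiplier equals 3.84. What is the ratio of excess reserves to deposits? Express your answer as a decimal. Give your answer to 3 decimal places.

Using m = 3.84. Since m = (1 + c)/(c + rr + e), the denominator satisfies c + rr + e = (1 + c)/m = (1 + 0.111) / 3.84 ≈ 0.289323.
With c = 0.111 and rr = 0.129, the ratio of excess reserves to deposits is 0.289323 − 0.111 − 0.129 = 0.049323.

0.049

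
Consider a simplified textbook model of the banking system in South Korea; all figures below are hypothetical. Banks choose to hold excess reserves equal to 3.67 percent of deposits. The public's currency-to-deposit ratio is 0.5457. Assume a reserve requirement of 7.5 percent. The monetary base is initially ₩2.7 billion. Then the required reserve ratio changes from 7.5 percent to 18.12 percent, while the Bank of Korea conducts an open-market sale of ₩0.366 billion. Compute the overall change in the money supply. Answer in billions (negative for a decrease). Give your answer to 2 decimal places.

-1.62 billion

Before: m₁ = (1 + 0.5457) / (0.075 + 0.0367 + 0.5457) ≈ 2.3512, MB₁ = 2.7, so M₁ = 2.3512 × 2.7 ≈ 6.3482 billion.
After: m₂ = (1 + 0.5457) / (0.1812 + 0.0367 + 0.5457) ≈ 2.0242, MB₂ = 2.7 − 0.366 = 2.334, so M₂ = 2.0242 × 2.334 ≈ 4.7245 billion.
ΔM = M₂ − M₁ = 4.7245 − 6.3482 = -1.6237 billion.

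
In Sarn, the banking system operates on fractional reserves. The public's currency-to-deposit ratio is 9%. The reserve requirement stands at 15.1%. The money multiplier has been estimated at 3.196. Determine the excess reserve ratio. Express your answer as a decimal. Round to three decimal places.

0.100

Using m = 3.196. Since m = (1 + c)/(c + rr + e), the denominator satisfies c + rr + e = (1 + c)/m = (1 + 0.09) / 3.196 ≈ 0.341051.
With c = 0.09 and rr = 0.151, the excess reserve ratio is 0.341051 − 0.09 − 0.151 = 0.100051.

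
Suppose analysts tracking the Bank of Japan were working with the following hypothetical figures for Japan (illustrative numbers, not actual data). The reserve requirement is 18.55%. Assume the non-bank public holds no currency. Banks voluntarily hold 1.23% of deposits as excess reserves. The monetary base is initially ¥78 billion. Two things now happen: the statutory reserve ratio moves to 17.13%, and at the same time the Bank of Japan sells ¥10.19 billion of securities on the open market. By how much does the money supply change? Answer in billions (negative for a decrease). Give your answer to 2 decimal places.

-25.00 billion

Before: m₁ = 1 / (0.1855 + 0.0123) ≈ 5.05561, MB₁ = 78, so M₁ = 5.05561 × 78 ≈ 394.3376 billion.
After: m₂ = 1 / (0.1713 + 0.0123) ≈ 5.44662, MB₂ = 78 − 10.19 = 67.81, so M₂ = 5.44662 × 67.81 ≈ 369.3353 billion.
ΔM = M₂ − M₁ = 369.3353 − 394.3376 = -25.0023 billion.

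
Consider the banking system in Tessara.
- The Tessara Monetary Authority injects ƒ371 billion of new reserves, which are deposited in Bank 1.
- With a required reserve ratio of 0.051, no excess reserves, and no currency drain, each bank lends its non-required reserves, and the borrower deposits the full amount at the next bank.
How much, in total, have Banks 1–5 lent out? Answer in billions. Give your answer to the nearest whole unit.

Bank i lends (1 − rr)^i of the original deposit: Bank 1 lends 371·0.9490 = 352.0790, Bank 2 lends 371·0.9490² ≈ 334.1230, and so on.
Summing a geometric series: total = 371·[0.9490·(1 − 0.9490^5) / (1 − 0.9490)] ≈ 1589.7611 billion.

ƒ1590 billion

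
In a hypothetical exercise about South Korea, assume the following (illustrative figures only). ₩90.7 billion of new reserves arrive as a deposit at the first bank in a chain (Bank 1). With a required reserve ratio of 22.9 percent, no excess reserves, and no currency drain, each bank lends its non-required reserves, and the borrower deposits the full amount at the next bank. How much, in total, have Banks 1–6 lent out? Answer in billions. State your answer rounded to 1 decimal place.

₩241.2 billion

Bank i lends (1 − rr)^i of the original deposit: Bank 1 lends 90.7·0.7710 = 69.9297, Bank 2 lends 90.7·0.7710² ≈ 53.9158, and so on.
Summing a geometric series: total = 90.7·[0.7710·(1 − 0.7710^6) / (1 − 0.7710)] ≈ 241.2264 billion.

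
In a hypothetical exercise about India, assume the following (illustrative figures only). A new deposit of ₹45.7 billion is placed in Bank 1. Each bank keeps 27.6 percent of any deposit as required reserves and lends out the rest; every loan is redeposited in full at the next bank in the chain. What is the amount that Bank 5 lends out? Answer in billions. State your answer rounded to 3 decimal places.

₹9.091 billion

Each bank lends a fraction (1 − rr) = 0.7240 of the deposit it receives, so Bank 5 receives 45.7·0.7240^4 and lends 45.7·0.7240^5 ≈ 9.0909 billion.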